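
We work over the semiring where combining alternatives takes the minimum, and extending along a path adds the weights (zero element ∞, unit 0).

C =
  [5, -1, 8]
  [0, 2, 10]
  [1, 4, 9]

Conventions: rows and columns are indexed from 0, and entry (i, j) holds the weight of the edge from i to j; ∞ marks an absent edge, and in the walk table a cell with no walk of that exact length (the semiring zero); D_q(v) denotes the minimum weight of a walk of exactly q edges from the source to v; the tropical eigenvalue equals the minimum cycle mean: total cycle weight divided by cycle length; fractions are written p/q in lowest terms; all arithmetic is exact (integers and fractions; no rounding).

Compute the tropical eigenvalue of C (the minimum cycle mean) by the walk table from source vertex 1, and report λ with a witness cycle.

q=0: [∞, 0, ∞]
q=1: [0, 2, 10]
q=2: [2, -1, 8]
q=3: [-1, 1, 9]
Optimal cycle mean attained by: cycle 0->1->0, total (-1) + 0, length 2.
Answer: λ = -1/2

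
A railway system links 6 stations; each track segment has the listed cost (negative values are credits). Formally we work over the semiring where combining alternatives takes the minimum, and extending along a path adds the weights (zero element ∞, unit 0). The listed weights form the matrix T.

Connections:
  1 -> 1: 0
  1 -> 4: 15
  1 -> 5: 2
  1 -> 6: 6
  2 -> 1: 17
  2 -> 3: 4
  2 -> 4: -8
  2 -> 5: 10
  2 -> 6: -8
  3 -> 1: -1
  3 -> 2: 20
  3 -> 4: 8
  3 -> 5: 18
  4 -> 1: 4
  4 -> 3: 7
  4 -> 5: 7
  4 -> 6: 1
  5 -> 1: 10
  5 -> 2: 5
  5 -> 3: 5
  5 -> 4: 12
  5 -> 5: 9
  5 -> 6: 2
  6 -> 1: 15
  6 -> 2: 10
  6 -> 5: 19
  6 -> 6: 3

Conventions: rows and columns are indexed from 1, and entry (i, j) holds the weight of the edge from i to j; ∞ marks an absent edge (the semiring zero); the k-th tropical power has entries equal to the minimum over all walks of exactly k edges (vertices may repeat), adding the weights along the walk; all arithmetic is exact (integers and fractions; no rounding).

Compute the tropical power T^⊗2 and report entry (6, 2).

T^⊗2:
  [0, 7, 7, 14, 2, 4]
  [-4, 2, -1, 12, -1, -7]
  [-1, 23, 15, 12, 1, 5]
  [4, 11, 12, 15, 6, 4]
  [4, 12, 9, -3, 12, -3]
  [15, 13, 14, 2, 17, 2]
Key observation: the optimum is the walk 6->6->2, with weight 3 + 10 = 13.
Optimal value attained by: walk 6->6->2.
Answer: (T^⊗2)[6][2] = 13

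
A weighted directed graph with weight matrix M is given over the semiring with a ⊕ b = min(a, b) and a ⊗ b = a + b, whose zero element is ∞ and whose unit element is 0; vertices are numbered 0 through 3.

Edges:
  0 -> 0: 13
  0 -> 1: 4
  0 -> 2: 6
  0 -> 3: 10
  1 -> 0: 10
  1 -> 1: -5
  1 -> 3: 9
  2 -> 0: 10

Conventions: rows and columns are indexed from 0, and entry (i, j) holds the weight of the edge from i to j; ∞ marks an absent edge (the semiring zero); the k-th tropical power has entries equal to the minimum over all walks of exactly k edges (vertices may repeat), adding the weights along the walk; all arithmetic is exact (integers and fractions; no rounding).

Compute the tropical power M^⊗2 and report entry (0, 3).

M^⊗2:
  [14, -1, 19, 13]
  [5, -10, 16, 4]
  [23, 14, 16, 20]
  [∞, ∞, ∞, ∞]
Key observation: the optimum is the walk 0->1->3, with weight 4 + 9 = 13.
Optimal value attained by: walk 0->1->3.
Answer: (M^⊗2)[0][3] = 13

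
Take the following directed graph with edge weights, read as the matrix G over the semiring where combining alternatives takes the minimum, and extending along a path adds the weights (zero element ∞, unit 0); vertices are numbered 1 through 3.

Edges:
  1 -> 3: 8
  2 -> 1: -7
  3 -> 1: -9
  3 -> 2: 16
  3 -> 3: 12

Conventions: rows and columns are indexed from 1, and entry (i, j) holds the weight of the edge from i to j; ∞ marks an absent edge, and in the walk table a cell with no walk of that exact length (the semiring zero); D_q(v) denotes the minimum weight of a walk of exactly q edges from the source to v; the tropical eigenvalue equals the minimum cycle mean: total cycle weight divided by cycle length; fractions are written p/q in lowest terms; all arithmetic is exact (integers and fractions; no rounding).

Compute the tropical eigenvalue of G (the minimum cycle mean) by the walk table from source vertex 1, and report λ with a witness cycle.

q=0: [0, ∞, ∞]
q=1: [∞, ∞, 8]
q=2: [-1, 24, 20]
q=3: [11, 36, 7]
Optimal cycle mean attained by: cycle 1->3->1, total 8 + (-9), length 2.
Answer: λ = -1/2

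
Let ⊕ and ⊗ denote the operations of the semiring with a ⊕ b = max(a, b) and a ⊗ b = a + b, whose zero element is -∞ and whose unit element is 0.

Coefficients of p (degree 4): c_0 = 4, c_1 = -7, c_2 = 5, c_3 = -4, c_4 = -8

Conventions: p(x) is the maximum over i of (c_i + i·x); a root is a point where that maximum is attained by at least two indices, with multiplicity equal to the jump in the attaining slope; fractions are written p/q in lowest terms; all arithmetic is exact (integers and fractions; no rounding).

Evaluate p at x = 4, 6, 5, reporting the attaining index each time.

p(4) = max(4+0·4=4, -7+1·4=-3, 5+2·4=13, -4+3·4=8, -8+4·4=8) = 13 (attained by i=2)
p(6) = max(4+0·6=4, -7+1·6=-1, 5+2·6=17, -4+3·6=14, -8+4·6=16) = 17 (attained by i=2)
p(5) = max(4+0·5=4, -7+1·5=-2, 5+2·5=15, -4+3·5=11, -8+4·5=12) = 15 (attained by i=2)
Answer: p(4) = 13; p(6) = 17; p(5) = 15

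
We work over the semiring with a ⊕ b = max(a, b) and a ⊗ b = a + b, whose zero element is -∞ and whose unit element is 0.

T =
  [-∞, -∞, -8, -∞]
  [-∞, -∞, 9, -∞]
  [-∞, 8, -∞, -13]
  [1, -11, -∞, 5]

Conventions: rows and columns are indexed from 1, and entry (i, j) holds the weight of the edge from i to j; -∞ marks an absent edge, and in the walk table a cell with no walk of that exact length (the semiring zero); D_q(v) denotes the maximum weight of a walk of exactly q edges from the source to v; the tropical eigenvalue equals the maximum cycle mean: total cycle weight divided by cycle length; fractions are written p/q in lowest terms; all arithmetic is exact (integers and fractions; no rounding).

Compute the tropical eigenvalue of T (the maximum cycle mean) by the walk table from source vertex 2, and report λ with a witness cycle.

q=0: [-∞, 0, -∞, -∞]
q=1: [-∞, -∞, 9, -∞]
q=2: [-∞, 17, -∞, -4]
q=3: [-3, -15, 26, 1]
q=4: [2, 34, -6, 13]
Optimal cycle mean attained by: cycle 2->3->2, total 9 + 8, length 2.
Answer: λ = 17/2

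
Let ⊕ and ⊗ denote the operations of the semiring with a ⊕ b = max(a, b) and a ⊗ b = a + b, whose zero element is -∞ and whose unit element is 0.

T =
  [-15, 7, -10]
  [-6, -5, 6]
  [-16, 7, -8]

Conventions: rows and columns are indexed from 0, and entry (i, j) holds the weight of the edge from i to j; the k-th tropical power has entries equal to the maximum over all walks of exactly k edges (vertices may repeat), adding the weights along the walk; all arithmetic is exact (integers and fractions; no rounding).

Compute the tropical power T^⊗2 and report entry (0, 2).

T^⊗2:
  [1, 2, 13]
  [-10, 13, 1]
  [1, 2, 13]
Key observation: the optimum is the walk 0->1->2, with weight 7 + 6 = 13.
Optimal value attained by: walk 0->1->2.
Answer: (T^⊗2)[0][2] = 13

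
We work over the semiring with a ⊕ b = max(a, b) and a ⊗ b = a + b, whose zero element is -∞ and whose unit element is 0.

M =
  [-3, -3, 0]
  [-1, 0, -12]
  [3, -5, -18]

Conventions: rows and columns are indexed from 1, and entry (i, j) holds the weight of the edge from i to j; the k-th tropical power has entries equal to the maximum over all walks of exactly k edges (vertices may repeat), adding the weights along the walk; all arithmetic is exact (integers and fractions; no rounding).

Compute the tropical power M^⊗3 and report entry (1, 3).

M^⊗2:
  [3, -3, -3]
  [-1, 0, -1]
  [0, 0, 3]
M^⊗3:
  [0, 0, 3]
  [2, 0, -1]
  [6, 0, 0]
Key observation: the optimum is the walk 1->3->1->3, with weight 0 + 3 + 0 = 3.
Optimal value attained by: walk 1->3->1->3.
Answer: (M^⊗3)[1][3] = 3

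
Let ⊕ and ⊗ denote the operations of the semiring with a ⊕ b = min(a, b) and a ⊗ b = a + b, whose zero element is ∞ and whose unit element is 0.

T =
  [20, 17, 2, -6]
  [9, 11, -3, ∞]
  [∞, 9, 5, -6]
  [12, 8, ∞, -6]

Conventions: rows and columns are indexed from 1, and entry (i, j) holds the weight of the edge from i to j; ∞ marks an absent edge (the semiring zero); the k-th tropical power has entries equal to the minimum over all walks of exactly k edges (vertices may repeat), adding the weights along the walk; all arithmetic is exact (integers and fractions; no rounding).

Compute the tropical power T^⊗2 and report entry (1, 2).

T^⊗2:
  [6, 2, 7, -12]
  [20, 6, 2, -9]
  [6, 2, 6, -12]
  [6, 2, 5, -12]
Key observation: the optimum is the walk 1->4->2, with weight (-6) + 8 = 2.
Optimal value attained by: walk 1->4->2.
Answer: (T^⊗2)[1][2] = 2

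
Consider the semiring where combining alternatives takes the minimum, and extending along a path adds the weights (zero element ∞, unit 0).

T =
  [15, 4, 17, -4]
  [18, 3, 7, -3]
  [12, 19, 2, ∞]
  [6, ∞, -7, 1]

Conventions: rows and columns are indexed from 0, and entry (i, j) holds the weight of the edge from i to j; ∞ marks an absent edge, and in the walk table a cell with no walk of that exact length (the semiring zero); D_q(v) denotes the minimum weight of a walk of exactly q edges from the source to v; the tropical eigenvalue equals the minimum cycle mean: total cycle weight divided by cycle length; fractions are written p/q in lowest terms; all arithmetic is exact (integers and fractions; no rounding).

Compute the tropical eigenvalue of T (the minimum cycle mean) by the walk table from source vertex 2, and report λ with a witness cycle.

q=0: [∞, ∞, 0, ∞]
q=1: [12, 19, 2, ∞]
q=2: [14, 16, 4, 8]
q=3: [14, 18, 1, 9]
q=4: [13, 18, 2, 10]
Optimal cycle mean attained by: cycle 0->3->2->0, total (-4) + (-7) + 12, length 3.
Answer: λ = 1/3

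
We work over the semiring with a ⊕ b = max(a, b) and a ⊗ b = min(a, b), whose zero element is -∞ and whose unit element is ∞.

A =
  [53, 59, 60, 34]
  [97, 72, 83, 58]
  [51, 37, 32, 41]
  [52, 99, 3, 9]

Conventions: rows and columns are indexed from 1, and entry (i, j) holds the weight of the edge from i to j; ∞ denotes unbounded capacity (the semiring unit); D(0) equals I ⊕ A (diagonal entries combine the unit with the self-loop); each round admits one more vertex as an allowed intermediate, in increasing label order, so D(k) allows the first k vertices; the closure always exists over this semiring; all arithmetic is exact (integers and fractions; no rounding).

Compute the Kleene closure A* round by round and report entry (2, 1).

D(0):
  [∞, 59, 60, 34]
  [97, ∞, 83, 58]
  [51, 37, ∞, 41]
  [52, 99, 3, ∞]
D(1):
  [∞, 59, 60, 34]
  [97, ∞, 83, 58]
  [51, 51, ∞, 41]
  [52, 99, 52, ∞]
D(2):
  [∞, 59, 60, 58]
  [97, ∞, 83, 58]
  [51, 51, ∞, 51]
  [97, 99, 83, ∞]
D(3):
  [∞, 59, 60, 58]
  [97, ∞, 83, 58]
  [51, 51, ∞, 51]
  [97, 99, 83, ∞]
D(4):
  [∞, 59, 60, 58]
  [97, ∞, 83, 58]
  [51, 51, ∞, 51]
  [97, 99, 83, ∞]
Answer: A*[2][1] = 97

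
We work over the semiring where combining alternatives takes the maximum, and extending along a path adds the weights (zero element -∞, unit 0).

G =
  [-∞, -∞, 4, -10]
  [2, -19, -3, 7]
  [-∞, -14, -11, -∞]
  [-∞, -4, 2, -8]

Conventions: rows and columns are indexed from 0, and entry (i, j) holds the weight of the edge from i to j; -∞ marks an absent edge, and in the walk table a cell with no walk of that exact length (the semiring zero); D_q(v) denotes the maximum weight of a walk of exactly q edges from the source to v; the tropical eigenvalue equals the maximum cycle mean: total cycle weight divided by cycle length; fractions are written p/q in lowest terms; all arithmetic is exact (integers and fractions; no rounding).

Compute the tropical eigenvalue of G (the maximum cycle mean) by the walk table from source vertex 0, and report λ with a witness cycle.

q=0: [0, -∞, -∞, -∞]
q=1: [-∞, -∞, 4, -10]
q=2: [-∞, -10, -7, -18]
q=3: [-8, -21, -13, -3]
q=4: [-19, -7, -1, -11]
Optimal cycle mean attained by: cycle 1->3->1, total 7 + (-4), length 2.
Answer: λ = 3/2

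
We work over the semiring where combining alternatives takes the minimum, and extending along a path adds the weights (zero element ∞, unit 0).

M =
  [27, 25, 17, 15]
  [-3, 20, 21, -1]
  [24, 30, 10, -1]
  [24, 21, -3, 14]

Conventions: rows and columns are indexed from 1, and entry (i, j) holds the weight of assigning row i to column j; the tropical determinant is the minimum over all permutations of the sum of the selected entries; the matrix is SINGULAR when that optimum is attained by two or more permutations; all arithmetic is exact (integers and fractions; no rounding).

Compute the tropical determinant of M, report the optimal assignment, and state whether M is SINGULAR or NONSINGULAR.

σ = (1, 2, 3, 4): 27 + 20 + 10 + 14 = 71
σ = (1, 2, 4, 3): 27 + 20 + (-1) + (-3) = 43
σ = (1, 3, 2, 4): 27 + 21 + 30 + 14 = 92
σ = (1, 3, 4, 2): 27 + 21 + (-1) + 21 = 68
σ = (1, 4, 2, 3): 27 + (-1) + 30 + (-3) = 53
σ = (1, 4, 3, 2): 27 + (-1) + 10 + 21 = 57
σ = (2, 1, 3, 4): 25 + (-3) + 10 + 14 = 46
σ = (2, 1, 4, 3): 25 + (-3) + (-1) + (-3) = 18
σ = (2, 3, 1, 4): 25 + 21 + 24 + 14 = 84
σ = (2, 3, 4, 1): 25 + 21 + (-1) + 24 = 69
σ = (2, 4, 1, 3): 25 + (-1) + 24 + (-3) = 45
σ = (2, 4, 3, 1): 25 + (-1) + 10 + 24 = 58
σ = (3, 1, 2, 4): 17 + (-3) + 30 + 14 = 58
σ = (3, 1, 4, 2): 17 + (-3) + (-1) + 21 = 34
σ = (3, 2, 1, 4): 17 + 20 + 24 + 14 = 75
σ = (3, 2, 4, 1): 17 + 20 + (-1) + 24 = 60
σ = (3, 4, 1, 2): 17 + (-1) + 24 + 21 = 61
σ = (3, 4, 2, 1): 17 + (-1) + 30 + 24 = 70
σ = (4, 1, 2, 3): 15 + (-3) + 30 + (-3) = 39
σ = (4, 1, 3, 2): 15 + (-3) + 10 + 21 = 43
σ = (4, 2, 1, 3): 15 + 20 + 24 + (-3) = 56
σ = (4, 2, 3, 1): 15 + 20 + 10 + 24 = 69
σ = (4, 3, 1, 2): 15 + 21 + 24 + 21 = 81
σ = (4, 3, 2, 1): 15 + 21 + 30 + 24 = 90
Optimal value attained by: σ = (2, 1, 4, 3).
Answer: det⊕(M) = 18; verdict: NONSINGULAR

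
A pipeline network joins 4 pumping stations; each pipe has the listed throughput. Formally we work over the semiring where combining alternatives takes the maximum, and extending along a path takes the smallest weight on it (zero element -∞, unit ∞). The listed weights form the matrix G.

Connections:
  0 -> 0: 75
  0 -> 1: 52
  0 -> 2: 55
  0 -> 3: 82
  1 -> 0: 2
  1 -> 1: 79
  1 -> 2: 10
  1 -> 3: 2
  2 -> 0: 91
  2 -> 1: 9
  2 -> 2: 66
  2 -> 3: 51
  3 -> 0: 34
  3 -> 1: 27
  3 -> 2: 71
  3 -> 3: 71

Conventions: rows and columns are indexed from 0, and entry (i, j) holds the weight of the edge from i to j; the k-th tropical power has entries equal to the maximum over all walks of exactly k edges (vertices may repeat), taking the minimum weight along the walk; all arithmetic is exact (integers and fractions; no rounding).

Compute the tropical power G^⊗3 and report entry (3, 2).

G^⊗2:
  [75, 52, 71, 75]
  [10, 79, 10, 10]
  [75, 52, 66, 82]
  [71, 34, 71, 71]
G^⊗3:
  [75, 52, 71, 75]
  [10, 79, 10, 10]
  [75, 52, 71, 75]
  [71, 52, 71, 71]
Key observation: the optimum is the walk 3->3->3->2, with weight 71 min 71 min 71 = 71.
Optimal value attained by: walk 3->3->3->2.
Answer: (G^⊗3)[3][2] = 71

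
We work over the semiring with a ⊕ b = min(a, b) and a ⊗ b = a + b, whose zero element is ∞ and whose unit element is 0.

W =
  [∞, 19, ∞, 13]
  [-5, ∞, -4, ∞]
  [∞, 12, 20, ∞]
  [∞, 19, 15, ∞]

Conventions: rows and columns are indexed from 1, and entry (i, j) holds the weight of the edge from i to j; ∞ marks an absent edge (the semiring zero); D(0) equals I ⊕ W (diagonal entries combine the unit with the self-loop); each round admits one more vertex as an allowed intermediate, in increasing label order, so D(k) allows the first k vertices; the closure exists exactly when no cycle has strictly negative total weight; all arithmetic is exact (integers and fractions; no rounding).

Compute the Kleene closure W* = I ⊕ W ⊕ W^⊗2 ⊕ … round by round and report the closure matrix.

D(0):
  [0, 19, ∞, 13]
  [-5, 0, -4, ∞]
  [∞, 12, 0, ∞]
  [∞, 19, 15, 0]
D(1):
  [0, 19, ∞, 13]
  [-5, 0, -4, 8]
  [∞, 12, 0, ∞]
  [∞, 19, 15, 0]
D(2):
  [0, 19, 15, 13]
  [-5, 0, -4, 8]
  [7, 12, 0, 20]
  [14, 19, 15, 0]
D(3):
  [0, 19, 15, 13]
  [-5, 0, -4, 8]
  [7, 12, 0, 20]
  [14, 19, 15, 0]
D(4):
  [0, 19, 15, 13]
  [-5, 0, -4, 8]
  [7, 12, 0, 20]
  [14, 19, 15, 0]
Answer: W* = [[0, 19, 15, 13], [-5, 0, -4, 8], [7, 12, 0, 20], [14, 19, 15, 0]]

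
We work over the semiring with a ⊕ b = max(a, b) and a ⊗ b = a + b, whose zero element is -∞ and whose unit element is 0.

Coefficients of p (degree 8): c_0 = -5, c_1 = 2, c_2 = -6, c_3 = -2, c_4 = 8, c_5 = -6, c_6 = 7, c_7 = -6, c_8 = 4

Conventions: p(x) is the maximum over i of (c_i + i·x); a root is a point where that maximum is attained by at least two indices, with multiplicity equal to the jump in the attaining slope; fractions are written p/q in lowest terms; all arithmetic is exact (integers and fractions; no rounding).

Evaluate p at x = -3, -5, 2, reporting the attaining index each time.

p(-3) = max(-5+0·(-3)=-5, 2+1·(-3)=-1, -6+2·(-3)=-12, -2+3·(-3)=-11, 8+4·(-3)=-4, -6+5·(-3)=-21, 7+6·(-3)=-11, -6+7·(-3)=-27, 4+8·(-3)=-20) = -1 (attained by i=1)
p(-5) = max(-5+0·(-5)=-5, 2+1·(-5)=-3, -6+2·(-5)=-16, -2+3·(-5)=-17, 8+4·(-5)=-12, -6+5·(-5)=-31, 7+6·(-5)=-23, -6+7·(-5)=-41, 4+8·(-5)=-36) = -3 (attained by i=1)
p(2) = max(-5+0·2=-5, 2+1·2=4, -6+2·2=-2, -2+3·2=4, 8+4·2=16, -6+5·2=4, 7+6·2=19, -6+7·2=8, 4+8·2=20) = 20 (attained by i=8)
Answer: p(-3) = -1; p(-5) = -3; p(2) = 20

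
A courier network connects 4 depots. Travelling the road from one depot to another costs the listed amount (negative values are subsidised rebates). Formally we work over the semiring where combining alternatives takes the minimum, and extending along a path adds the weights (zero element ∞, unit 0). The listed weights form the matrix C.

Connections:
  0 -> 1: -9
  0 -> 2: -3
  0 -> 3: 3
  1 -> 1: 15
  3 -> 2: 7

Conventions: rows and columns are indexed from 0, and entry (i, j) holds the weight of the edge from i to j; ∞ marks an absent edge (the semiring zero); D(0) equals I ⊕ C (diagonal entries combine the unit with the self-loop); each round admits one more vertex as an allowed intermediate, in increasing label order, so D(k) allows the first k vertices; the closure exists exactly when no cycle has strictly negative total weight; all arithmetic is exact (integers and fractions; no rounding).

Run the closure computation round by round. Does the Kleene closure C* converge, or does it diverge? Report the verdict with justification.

D(0):
  [0, -9, -3, 3]
  [∞, 0, ∞, ∞]
  [∞, ∞, 0, ∞]
  [∞, ∞, 7, 0]
D(1):
  [0, -9, -3, 3]
  [∞, 0, ∞, ∞]
  [∞, ∞, 0, ∞]
  [∞, ∞, 7, 0]
D(2):
  [0, -9, -3, 3]
  [∞, 0, ∞, ∞]
  [∞, ∞, 0, ∞]
  [∞, ∞, 7, 0]
D(3):
  [0, -9, -3, 3]
  [∞, 0, ∞, ∞]
  [∞, ∞, 0, ∞]
  [∞, ∞, 7, 0]
D(4):
  [0, -9, -3, 3]
  [∞, 0, ∞, ∞]
  [∞, ∞, 0, ∞]
  [∞, ∞, 7, 0]
Key observation: every diagonal entry stays at the unit through all rounds, so no improving cycle exists.
Answer: CONVERGES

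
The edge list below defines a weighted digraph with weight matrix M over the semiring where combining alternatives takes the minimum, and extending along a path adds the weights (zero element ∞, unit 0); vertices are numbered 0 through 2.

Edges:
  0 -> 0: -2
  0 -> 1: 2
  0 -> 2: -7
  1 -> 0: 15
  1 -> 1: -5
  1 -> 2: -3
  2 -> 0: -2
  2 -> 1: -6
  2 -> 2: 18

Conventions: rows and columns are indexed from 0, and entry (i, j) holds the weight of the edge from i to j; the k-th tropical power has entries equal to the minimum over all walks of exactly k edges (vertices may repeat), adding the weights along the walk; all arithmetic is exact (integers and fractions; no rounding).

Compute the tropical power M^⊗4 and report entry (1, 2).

M^⊗2:
  [-9, -13, -9]
  [-5, -10, -8]
  [-4, -11, -9]
M^⊗3:
  [-11, -18, -16]
  [-10, -15, -13]
  [-11, -16, -14]
M^⊗4:
  [-18, -23, -21]
  [-15, -20, -18]
  [-16, -21, -19]
Key observation: the optimum is the walk 1->1->1->1->2, with weight (-5) + (-5) + (-5) + (-3) = -18.
Optimal value attained by: walk 1->1->1->1->2.
Answer: (M^⊗4)[1][2] = -18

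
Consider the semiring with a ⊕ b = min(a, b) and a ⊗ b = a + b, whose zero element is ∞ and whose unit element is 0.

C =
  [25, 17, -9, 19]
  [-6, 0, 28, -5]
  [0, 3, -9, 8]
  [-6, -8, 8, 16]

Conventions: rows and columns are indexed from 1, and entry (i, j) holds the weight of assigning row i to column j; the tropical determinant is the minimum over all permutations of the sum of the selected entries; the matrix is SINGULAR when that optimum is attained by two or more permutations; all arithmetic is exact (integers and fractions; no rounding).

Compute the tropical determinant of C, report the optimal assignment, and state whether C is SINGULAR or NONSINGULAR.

σ = (1, 2, 3, 4): 25 + 0 + (-9) + 16 = 32
σ = (1, 2, 4, 3): 25 + 0 + 8 + 8 = 41
σ = (1, 3, 2, 4): 25 + 28 + 3 + 16 = 72
σ = (1, 3, 4, 2): 25 + 28 + 8 + (-8) = 53
σ = (1, 4, 2, 3): 25 + (-5) + 3 + 8 = 31
σ = (1, 4, 3, 2): 25 + (-5) + (-9) + (-8) = 3
σ = (2, 1, 3, 4): 17 + (-6) + (-9) + 16 = 18
σ = (2, 1, 4, 3): 17 + (-6) + 8 + 8 = 27
σ = (2, 3, 1, 4): 17 + 28 + 0 + 16 = 61
σ = (2, 3, 4, 1): 17 + 28 + 8 + (-6) = 47
σ = (2, 4, 1, 3): 17 + (-5) + 0 + 8 = 20
σ = (2, 4, 3, 1): 17 + (-5) + (-9) + (-6) = -3
σ = (3, 1, 2, 4): (-9) + (-6) + 3 + 16 = 4
σ = (3, 1, 4, 2): (-9) + (-6) + 8 + (-8) = -15
σ = (3, 2, 1, 4): (-9) + 0 + 0 + 16 = 7
σ = (3, 2, 4, 1): (-9) + 0 + 8 + (-6) = -7
σ = (3, 4, 1, 2): (-9) + (-5) + 0 + (-8) = -22
σ = (3, 4, 2, 1): (-9) + (-5) + 3 + (-6) = -17
σ = (4, 1, 2, 3): 19 + (-6) + 3 + 8 = 24
σ = (4, 1, 3, 2): 19 + (-6) + (-9) + (-8) = -4
σ = (4, 2, 1, 3): 19 + 0 + 0 + 8 = 27
σ = (4, 2, 3, 1): 19 + 0 + (-9) + (-6) = 4
σ = (4, 3, 1, 2): 19 + 28 + 0 + (-8) = 39
σ = (4, 3, 2, 1): 19 + 28 + 3 + (-6) = 44
Optimal value attained by: σ = (3, 4, 1, 2).
Answer: det⊕(C) = -22; verdict: NONSINGULAR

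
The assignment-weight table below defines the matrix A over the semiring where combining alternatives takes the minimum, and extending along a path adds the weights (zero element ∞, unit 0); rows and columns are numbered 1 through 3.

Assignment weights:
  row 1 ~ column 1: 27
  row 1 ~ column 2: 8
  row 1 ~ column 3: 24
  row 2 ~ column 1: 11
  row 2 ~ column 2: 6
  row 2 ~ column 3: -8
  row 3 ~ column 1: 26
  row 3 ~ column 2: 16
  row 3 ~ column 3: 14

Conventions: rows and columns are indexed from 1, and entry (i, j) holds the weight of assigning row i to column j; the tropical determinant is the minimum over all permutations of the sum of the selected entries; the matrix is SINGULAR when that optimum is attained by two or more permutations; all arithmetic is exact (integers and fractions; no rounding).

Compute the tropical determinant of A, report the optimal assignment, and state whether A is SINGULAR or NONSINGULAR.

σ = (1, 2, 3): 27 + 6 + 14 = 47
σ = (1, 3, 2): 27 + (-8) + 16 = 35
σ = (2, 1, 3): 8 + 11 + 14 = 33
σ = (2, 3, 1): 8 + (-8) + 26 = 26
σ = (3, 1, 2): 24 + 11 + 16 = 51
σ = (3, 2, 1): 24 + 6 + 26 = 56
Optimal value attained by: σ = (2, 3, 1).
Answer: det⊕(A) = 26; verdict: NONSINGULAR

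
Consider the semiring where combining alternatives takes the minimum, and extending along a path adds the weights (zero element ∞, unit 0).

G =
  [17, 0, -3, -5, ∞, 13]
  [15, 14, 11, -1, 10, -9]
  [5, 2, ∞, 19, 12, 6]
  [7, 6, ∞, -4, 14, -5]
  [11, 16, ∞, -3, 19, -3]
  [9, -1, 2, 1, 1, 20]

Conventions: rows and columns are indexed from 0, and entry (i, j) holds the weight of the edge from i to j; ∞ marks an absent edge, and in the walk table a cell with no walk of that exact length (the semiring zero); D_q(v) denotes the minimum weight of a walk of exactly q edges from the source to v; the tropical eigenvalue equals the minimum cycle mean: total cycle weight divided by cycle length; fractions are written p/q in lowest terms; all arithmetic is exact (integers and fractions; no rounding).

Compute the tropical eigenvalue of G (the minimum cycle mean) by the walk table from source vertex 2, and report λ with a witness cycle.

q=0: [∞, ∞, 0, ∞, ∞, ∞]
q=1: [5, 2, ∞, 19, 12, 6]
q=2: [15, 5, 2, 0, 7, -7]
q=3: [2, -8, -5, -6, -6, -5]
q=4: [0, -6, -3, -10, -4, -17]
q=5: [-8, -18, -15, -16, -16, -15]
q=6: [-10, -16, -13, -20, -14, -27]
Optimal cycle mean attained by: cycle 1->5->1, total (-9) + (-1), length 2.
Answer: λ = -5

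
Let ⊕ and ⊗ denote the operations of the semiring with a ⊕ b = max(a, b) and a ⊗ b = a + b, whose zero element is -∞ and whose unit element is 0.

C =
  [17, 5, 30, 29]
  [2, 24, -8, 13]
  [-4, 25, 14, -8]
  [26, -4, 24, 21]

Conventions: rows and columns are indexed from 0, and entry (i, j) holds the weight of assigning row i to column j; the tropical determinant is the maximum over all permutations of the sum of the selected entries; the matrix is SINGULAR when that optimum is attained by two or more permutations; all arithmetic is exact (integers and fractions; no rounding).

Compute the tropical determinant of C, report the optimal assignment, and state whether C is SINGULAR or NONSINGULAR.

σ = (0, 1, 2, 3): 17 + 24 + 14 + 21 = 76
σ = (0, 1, 3, 2): 17 + 24 + (-8) + 24 = 57
σ = (0, 2, 1, 3): 17 + (-8) + 25 + 21 = 55
σ = (0, 2, 3, 1): 17 + (-8) + (-8) + (-4) = -3
σ = (0, 3, 1, 2): 17 + 13 + 25 + 24 = 79
σ = (0, 3, 2, 1): 17 + 13 + 14 + (-4) = 40
σ = (1, 0, 2, 3): 5 + 2 + 14 + 21 = 42
σ = (1, 0, 3, 2): 5 + 2 + (-8) + 24 = 23
σ = (1, 2, 0, 3): 5 + (-8) + (-4) + 21 = 14
σ = (1, 2, 3, 0): 5 + (-8) + (-8) + 26 = 15
σ = (1, 3, 0, 2): 5 + 13 + (-4) + 24 = 38
σ = (1, 3, 2, 0): 5 + 13 + 14 + 26 = 58
σ = (2, 0, 1, 3): 30 + 2 + 25 + 21 = 78
σ = (2, 0, 3, 1): 30 + 2 + (-8) + (-4) = 20
σ = (2, 1, 0, 3): 30 + 24 + (-4) + 21 = 71
σ = (2, 1, 3, 0): 30 + 24 + (-8) + 26 = 72
σ = (2, 3, 0, 1): 30 + 13 + (-4) + (-4) = 35
σ = (2, 3, 1, 0): 30 + 13 + 25 + 26 = 94
σ = (3, 0, 1, 2): 29 + 2 + 25 + 24 = 80
σ = (3, 0, 2, 1): 29 + 2 + 14 + (-4) = 41
σ = (3, 1, 0, 2): 29 + 24 + (-4) + 24 = 73
σ = (3, 1, 2, 0): 29 + 24 + 14 + 26 = 93
σ = (3, 2, 0, 1): 29 + (-8) + (-4) + (-4) = 13
σ = (3, 2, 1, 0): 29 + (-8) + 25 + 26 = 72
Optimal value attained by: σ = (2, 3, 1, 0).
Answer: det⊕(C) = 94; verdict: NONSINGULAR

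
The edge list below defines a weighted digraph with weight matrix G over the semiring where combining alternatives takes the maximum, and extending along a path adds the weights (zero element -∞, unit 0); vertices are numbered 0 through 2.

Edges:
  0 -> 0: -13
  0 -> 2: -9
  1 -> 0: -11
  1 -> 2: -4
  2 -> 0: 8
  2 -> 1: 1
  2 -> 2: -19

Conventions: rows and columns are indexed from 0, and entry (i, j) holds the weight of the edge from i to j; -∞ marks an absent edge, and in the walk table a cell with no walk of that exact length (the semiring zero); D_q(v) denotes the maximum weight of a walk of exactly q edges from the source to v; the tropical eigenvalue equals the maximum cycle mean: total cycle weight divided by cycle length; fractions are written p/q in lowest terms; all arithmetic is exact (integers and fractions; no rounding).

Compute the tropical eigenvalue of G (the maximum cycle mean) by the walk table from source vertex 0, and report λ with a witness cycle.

q=0: [0, -∞, -∞]
q=1: [-13, -∞, -9]
q=2: [-1, -8, -22]
q=3: [-14, -21, -10]
Optimal cycle mean attained by: cycle 0->2->0, total (-9) + 8, length 2.
Answer: λ = -1/2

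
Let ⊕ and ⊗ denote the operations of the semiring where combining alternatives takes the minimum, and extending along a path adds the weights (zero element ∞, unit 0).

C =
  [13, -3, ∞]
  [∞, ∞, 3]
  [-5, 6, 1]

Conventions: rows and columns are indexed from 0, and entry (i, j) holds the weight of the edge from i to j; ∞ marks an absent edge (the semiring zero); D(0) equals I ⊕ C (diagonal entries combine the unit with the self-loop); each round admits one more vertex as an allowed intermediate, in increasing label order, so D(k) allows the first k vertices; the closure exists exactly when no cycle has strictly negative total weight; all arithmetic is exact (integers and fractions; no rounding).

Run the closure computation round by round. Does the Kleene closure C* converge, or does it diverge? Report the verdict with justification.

D(0):
  [0, -3, ∞]
  [∞, 0, 3]
  [-5, 6, 0]
D(1):
  [0, -3, ∞]
  [∞, 0, 3]
  [-5, -8, 0]
Detection: at round 2, diagonal entry (2, 2) turns strictly negative.
Key observation: the cycle 2->0->1->2 has total weight (-5) + (-3) + 3, which is strictly negative.
Answer: DIVERGES — negative cycle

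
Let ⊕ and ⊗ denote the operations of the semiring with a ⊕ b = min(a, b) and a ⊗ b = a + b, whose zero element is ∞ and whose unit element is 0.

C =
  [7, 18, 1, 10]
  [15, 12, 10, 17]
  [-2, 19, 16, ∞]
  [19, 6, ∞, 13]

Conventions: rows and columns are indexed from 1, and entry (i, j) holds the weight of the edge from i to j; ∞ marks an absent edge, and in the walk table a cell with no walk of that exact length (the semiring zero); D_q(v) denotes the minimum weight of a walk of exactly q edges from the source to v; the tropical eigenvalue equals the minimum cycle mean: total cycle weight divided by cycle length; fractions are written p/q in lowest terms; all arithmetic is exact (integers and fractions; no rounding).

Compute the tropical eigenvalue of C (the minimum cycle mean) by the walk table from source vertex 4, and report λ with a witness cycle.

q=0: [∞, ∞, ∞, 0]
q=1: [19, 6, ∞, 13]
q=2: [21, 18, 16, 23]
q=3: [14, 29, 22, 31]
q=4: [20, 32, 15, 24]
Optimal cycle mean attained by: cycle 1->3->1, total 1 + (-2), length 2.
Answer: λ = -1/2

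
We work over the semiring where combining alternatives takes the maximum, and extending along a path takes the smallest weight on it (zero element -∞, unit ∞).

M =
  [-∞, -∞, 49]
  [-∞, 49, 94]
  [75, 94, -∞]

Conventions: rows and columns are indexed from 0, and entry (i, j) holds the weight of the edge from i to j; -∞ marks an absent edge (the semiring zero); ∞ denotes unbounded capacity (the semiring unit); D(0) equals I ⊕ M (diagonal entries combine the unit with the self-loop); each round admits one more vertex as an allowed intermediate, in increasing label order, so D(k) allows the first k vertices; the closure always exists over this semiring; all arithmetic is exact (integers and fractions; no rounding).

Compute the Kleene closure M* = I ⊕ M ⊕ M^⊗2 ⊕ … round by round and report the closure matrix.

D(0):
  [∞, -∞, 49]
  [-∞, ∞, 94]
  [75, 94, ∞]
D(1):
  [∞, -∞, 49]
  [-∞, ∞, 94]
  [75, 94, ∞]
D(2):
  [∞, -∞, 49]
  [-∞, ∞, 94]
  [75, 94, ∞]
D(3):
  [∞, 49, 49]
  [75, ∞, 94]
  [75, 94, ∞]
Answer: M* = [[∞, 49, 49], [75, ∞, 94], [75, 94, ∞]]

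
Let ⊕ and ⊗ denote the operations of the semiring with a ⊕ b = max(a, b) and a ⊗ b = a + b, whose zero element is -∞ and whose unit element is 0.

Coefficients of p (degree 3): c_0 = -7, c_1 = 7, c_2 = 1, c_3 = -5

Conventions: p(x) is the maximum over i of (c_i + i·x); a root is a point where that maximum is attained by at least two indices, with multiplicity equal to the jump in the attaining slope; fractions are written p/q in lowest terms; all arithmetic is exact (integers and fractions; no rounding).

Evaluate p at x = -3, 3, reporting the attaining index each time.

p(-3) = max(-7+0·(-3)=-7, 7+1·(-3)=4, 1+2·(-3)=-5, -5+3·(-3)=-14) = 4 (attained by i=1)
p(3) = max(-7+0·3=-7, 7+1·3=10, 1+2·3=7, -5+3·3=4) = 10 (attained by i=1)
Answer: p(-3) = 4; p(3) = 10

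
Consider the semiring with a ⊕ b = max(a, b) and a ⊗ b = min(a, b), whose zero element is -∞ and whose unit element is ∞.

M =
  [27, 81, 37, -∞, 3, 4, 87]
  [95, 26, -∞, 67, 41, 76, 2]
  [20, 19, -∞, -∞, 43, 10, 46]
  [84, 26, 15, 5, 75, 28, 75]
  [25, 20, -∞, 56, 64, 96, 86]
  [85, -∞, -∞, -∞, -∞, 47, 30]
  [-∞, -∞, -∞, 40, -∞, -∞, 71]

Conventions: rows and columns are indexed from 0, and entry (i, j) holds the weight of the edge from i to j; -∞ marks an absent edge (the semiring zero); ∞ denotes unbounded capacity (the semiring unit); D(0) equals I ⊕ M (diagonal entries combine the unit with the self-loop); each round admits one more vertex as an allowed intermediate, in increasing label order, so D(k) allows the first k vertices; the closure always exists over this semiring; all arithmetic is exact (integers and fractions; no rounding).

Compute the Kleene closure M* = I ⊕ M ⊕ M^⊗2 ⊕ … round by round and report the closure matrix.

D(0):
  [∞, 81, 37, -∞, 3, 4, 87]
  [95, ∞, -∞, 67, 41, 76, 2]
  [20, 19, ∞, -∞, 43, 10, 46]
  [84, 26, 15, ∞, 75, 28, 75]
  [25, 20, -∞, 56, ∞, 96, 86]
  [85, -∞, -∞, -∞, -∞, ∞, 30]
  [-∞, -∞, -∞, 40, -∞, -∞, ∞]
D(1):
  [∞, 81, 37, -∞, 3, 4, 87]
  [95, ∞, 37, 67, 41, 76, 87]
  [20, 20, ∞, -∞, 43, 10, 46]
  [84, 81, 37, ∞, 75, 28, 84]
  [25, 25, 25, 56, ∞, 96, 86]
  [85, 81, 37, -∞, 3, ∞, 85]
  [-∞, -∞, -∞, 40, -∞, -∞, ∞]
D(2):
  [∞, 81, 37, 67, 41, 76, 87]
  [95, ∞, 37, 67, 41, 76, 87]
  [20, 20, ∞, 20, 43, 20, 46]
  [84, 81, 37, ∞, 75, 76, 84]
  [25, 25, 25, 56, ∞, 96, 86]
  [85, 81, 37, 67, 41, ∞, 85]
  [-∞, -∞, -∞, 40, -∞, -∞, ∞]
D(3):
  [∞, 81, 37, 67, 41, 76, 87]
  [95, ∞, 37, 67, 41, 76, 87]
  [20, 20, ∞, 20, 43, 20, 46]
  [84, 81, 37, ∞, 75, 76, 84]
  [25, 25, 25, 56, ∞, 96, 86]
  [85, 81, 37, 67, 41, ∞, 85]
  [-∞, -∞, -∞, 40, -∞, -∞, ∞]
D(4):
  [∞, 81, 37, 67, 67, 76, 87]
  [95, ∞, 37, 67, 67, 76, 87]
  [20, 20, ∞, 20, 43, 20, 46]
  [84, 81, 37, ∞, 75, 76, 84]
  [56, 56, 37, 56, ∞, 96, 86]
  [85, 81, 37, 67, 67, ∞, 85]
  [40, 40, 37, 40, 40, 40, ∞]
D(5):
  [∞, 81, 37, 67, 67, 76, 87]
  [95, ∞, 37, 67, 67, 76, 87]
  [43, 43, ∞, 43, 43, 43, 46]
  [84, 81, 37, ∞, 75, 76, 84]
  [56, 56, 37, 56, ∞, 96, 86]
  [85, 81, 37, 67, 67, ∞, 85]
  [40, 40, 37, 40, 40, 40, ∞]
D(6):
  [∞, 81, 37, 67, 67, 76, 87]
  [95, ∞, 37, 67, 67, 76, 87]
  [43, 43, ∞, 43, 43, 43, 46]
  [84, 81, 37, ∞, 75, 76, 84]
  [85, 81, 37, 67, ∞, 96, 86]
  [85, 81, 37, 67, 67, ∞, 85]
  [40, 40, 37, 40, 40, 40, ∞]
D(7):
  [∞, 81, 37, 67, 67, 76, 87]
  [95, ∞, 37, 67, 67, 76, 87]
  [43, 43, ∞, 43, 43, 43, 46]
  [84, 81, 37, ∞, 75, 76, 84]
  [85, 81, 37, 67, ∞, 96, 86]
  [85, 81, 37, 67, 67, ∞, 85]
  [40, 40, 37, 40, 40, 40, ∞]
Answer: M* = [[∞, 81, 37, 67, 67, 76, 87], [95, ∞, 37, 67, 67, 76, 87], [43, 43, ∞, 43, 43, 43, 46], [84, 81, 37, ∞, 75, 76, 84], [85, 81, 37, 67, ∞, 96, 86], [85, 81, 37, 67, 67, ∞, 85], [40, 40, 37, 40, 40, 40, ∞]]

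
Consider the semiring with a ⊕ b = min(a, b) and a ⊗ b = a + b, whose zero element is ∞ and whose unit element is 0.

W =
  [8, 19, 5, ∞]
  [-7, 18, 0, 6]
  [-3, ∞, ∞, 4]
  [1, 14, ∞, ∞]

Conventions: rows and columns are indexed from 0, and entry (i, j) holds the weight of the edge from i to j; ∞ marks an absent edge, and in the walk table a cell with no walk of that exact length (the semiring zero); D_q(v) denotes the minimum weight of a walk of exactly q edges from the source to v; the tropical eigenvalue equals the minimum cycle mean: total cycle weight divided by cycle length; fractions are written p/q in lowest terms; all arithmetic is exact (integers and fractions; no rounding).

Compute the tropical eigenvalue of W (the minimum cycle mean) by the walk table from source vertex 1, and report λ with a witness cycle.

q=0: [∞, 0, ∞, ∞]
q=1: [-7, 18, 0, 6]
q=2: [-3, 12, -2, 4]
q=3: [-5, 16, 2, 2]
q=4: [-1, 14, 0, 6]
Optimal cycle mean attained by: cycle 0->2->0, total 5 + (-3), length 2.
Answer: λ = 1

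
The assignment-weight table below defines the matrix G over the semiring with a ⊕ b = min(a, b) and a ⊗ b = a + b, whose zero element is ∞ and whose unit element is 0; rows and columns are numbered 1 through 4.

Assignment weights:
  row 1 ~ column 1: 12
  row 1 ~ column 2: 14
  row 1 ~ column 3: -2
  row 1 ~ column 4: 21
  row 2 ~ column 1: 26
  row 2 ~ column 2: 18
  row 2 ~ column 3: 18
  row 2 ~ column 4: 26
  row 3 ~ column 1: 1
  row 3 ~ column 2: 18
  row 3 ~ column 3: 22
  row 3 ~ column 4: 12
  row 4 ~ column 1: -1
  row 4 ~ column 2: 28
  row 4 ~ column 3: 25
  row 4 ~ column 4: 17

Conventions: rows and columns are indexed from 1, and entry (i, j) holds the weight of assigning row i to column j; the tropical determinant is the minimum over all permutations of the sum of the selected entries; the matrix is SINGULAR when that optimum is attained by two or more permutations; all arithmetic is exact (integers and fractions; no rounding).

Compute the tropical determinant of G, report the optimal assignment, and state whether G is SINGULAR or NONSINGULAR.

σ = (1, 2, 3, 4): 12 + 18 + 22 + 17 = 69
σ = (1, 2, 4, 3): 12 + 18 + 12 + 25 = 67
σ = (1, 3, 2, 4): 12 + 18 + 18 + 17 = 65
σ = (1, 3, 4, 2): 12 + 18 + 12 + 28 = 70
σ = (1, 4, 2, 3): 12 + 26 + 18 + 25 = 81
σ = (1, 4, 3, 2): 12 + 26 + 22 + 28 = 88
σ = (2, 1, 3, 4): 14 + 26 + 22 + 17 = 79
σ = (2, 1, 4, 3): 14 + 26 + 12 + 25 = 77
σ = (2, 3, 1, 4): 14 + 18 + 1 + 17 = 50
σ = (2, 3, 4, 1): 14 + 18 + 12 + (-1) = 43
σ = (2, 4, 1, 3): 14 + 26 + 1 + 25 = 66
σ = (2, 4, 3, 1): 14 + 26 + 22 + (-1) = 61
σ = (3, 1, 2, 4): (-2) + 26 + 18 + 17 = 59
σ = (3, 1, 4, 2): (-2) + 26 + 12 + 28 = 64
σ = (3, 2, 1, 4): (-2) + 18 + 1 + 17 = 34
σ = (3, 2, 4, 1): (-2) + 18 + 12 + (-1) = 27
σ = (3, 4, 1, 2): (-2) + 26 + 1 + 28 = 53
σ = (3, 4, 2, 1): (-2) + 26 + 18 + (-1) = 41
σ = (4, 1, 2, 3): 21 + 26 + 18 + 25 = 90
σ = (4, 1, 3, 2): 21 + 26 + 22 + 28 = 97
σ = (4, 2, 1, 3): 21 + 18 + 1 + 25 = 65
σ = (4, 2, 3, 1): 21 + 18 + 22 + (-1) = 60
σ = (4, 3, 1, 2): 21 + 18 + 1 + 28 = 68
σ = (4, 3, 2, 1): 21 + 18 + 18 + (-1) = 56
Optimal value attained by: σ = (3, 2, 4, 1).
Answer: det⊕(G) = 27; verdict: NONSINGULAR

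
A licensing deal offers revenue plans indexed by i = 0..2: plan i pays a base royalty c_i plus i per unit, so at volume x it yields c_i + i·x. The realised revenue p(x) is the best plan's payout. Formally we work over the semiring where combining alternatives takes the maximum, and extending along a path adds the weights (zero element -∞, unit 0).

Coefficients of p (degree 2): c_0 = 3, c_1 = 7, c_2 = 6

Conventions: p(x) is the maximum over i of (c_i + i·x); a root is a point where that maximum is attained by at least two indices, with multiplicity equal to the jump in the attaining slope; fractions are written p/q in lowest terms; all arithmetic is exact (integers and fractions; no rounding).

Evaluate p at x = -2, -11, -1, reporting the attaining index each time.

p(-2) = max(3+0·(-2)=3, 7+1·(-2)=5, 6+2·(-2)=2) = 5 (attained by i=1)
p(-11) = max(3+0·(-11)=3, 7+1·(-11)=-4, 6+2·(-11)=-16) = 3 (attained by i=0)
p(-1) = max(3+0·(-1)=3, 7+1·(-1)=6, 6+2·(-1)=4) = 6 (attained by i=1)
Answer: p(-2) = 5; p(-11) = 3; p(-1) = 6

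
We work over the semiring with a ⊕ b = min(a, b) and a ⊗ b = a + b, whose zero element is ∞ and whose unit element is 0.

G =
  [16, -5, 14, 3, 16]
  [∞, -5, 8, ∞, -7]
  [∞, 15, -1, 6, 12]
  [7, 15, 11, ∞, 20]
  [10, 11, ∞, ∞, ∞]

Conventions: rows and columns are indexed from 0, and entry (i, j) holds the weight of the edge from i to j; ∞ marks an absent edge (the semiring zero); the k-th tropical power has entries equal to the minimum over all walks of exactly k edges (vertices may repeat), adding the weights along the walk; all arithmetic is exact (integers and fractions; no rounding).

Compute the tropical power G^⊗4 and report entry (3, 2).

G^⊗2:
  [10, -10, 3, 19, -12]
  [3, -10, 3, 14, -12]
  [13, 10, -2, 5, 8]
  [23, 2, 10, 10, 8]
  [26, 5, 19, 13, 4]
G^⊗3:
  [-2, -15, -2, 9, -17]
  [-2, -15, -2, 6, -17]
  [12, 5, -3, 4, 3]
  [17, -3, 9, 16, -5]
  [14, 0, 13, 25, -2]
G^⊗4:
  [-7, -20, -7, 1, -22]
  [-7, -20, -7, 1, -22]
  [11, 0, -4, 3, -2]
  [5, -8, 5, 15, -10]
  [8, -5, 8, 17, -7]
Key observation: the optimum is the walk 3->0->1->1->2, with weight 7 + (-5) + (-5) + 8 = 5.
Optimal value attained by: walk 3->0->1->1->2.
Answer: (G^⊗4)[3][2] = 5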